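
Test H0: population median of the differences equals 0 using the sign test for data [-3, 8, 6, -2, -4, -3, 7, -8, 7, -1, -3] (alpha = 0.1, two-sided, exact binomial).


Step 1: Discard zero differences. Original n = 11; n_eff = number of nonzero differences = 11.
Nonzero differences (with sign): -3, +8, +6, -2, -4, -3, +7, -8, +7, -1, -3
Step 2: Count signs: positive = 4, negative = 7.
Step 3: Under H0: P(positive) = 0.5, so the number of positives S ~ Bin(11, 0.5).
Step 4: Two-sided exact p-value = sum of Bin(11,0.5) probabilities at or below the observed probability = 0.548828.
Step 5: alpha = 0.1. fail to reject H0.

n_eff = 11, pos = 4, neg = 7, p = 0.548828, fail to reject H0.


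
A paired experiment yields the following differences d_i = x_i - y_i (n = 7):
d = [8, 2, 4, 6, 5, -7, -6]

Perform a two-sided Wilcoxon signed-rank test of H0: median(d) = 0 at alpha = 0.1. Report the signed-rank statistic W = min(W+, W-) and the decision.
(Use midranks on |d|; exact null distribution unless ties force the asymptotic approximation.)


Step 1: Drop any zero differences (none here) and take |d_i|.
|d| = [8, 2, 4, 6, 5, 7, 6]
Step 2: Midrank |d_i| (ties get averaged ranks).
ranks: |8|->7, |2|->1, |4|->2, |6|->4.5, |5|->3, |7|->6, |6|->4.5
Step 3: Attach original signs; sum ranks with positive sign and with negative sign.
W+ = 7 + 1 + 2 + 4.5 + 3 = 17.5
W- = 6 + 4.5 = 10.5
(Check: W+ + W- = 28 should equal n(n+1)/2 = 28.)
Step 4: Test statistic W = min(W+, W-) = 10.5.
Step 5: Ties in |d|, so use the tie-corrected normal approximation.
        E[W] = n(n+1)/4 = 7*8/4 = 14.
        Tie groups: |d|=6 (t=2); sum(t^3 - t) = 6.
        Var[W] = n(n+1)(2n+1)/24 - sum(t^3-t)/48 = 840/24 - 6/48 = 34.875.
        z = (W - E[W]) / sqrt(Var[W]) = (10.5 - 14) / 5.9055 = -0.5927.
        Two-sided p = 2*Phi(z) = 0.553404.
Step 6: alpha = 0.1. fail to reject H0.

W+ = 17.5, W- = 10.5, W = min = 10.5, p = 0.553404, fail to reject H0.


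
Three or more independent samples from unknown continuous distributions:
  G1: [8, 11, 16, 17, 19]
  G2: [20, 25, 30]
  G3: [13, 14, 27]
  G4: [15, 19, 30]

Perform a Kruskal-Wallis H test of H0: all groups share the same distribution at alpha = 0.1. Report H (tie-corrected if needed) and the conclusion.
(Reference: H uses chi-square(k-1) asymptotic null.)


Step 1: Combine all N = 14 observations and assign midranks.
sorted (value, group, rank): (8,G1,1), (11,G1,2), (13,G3,3), (14,G3,4), (15,G4,5), (16,G1,6), (17,G1,7), (19,G1,8.5), (19,G4,8.5), (20,G2,10), (25,G2,11), (27,G3,12), (30,G2,13.5), (30,G4,13.5)
Step 2: Sum ranks within each group.
R_1 = 24.5 (n_1 = 5)
R_2 = 34.5 (n_2 = 3)
R_3 = 19 (n_3 = 3)
R_4 = 27 (n_4 = 3)
Step 3: H = 12/(N(N+1)) * sum(R_i^2/n_i) - 3(N+1)
     = 12/(14*15) * (24.5^2/5 + 34.5^2/3 + 19^2/3 + 27^2/3) - 3*15
     = 0.057143 * 880.133 - 45
     = 5.293333.
Step 4: Ties present; correction factor C = 1 - 12/(14^3 - 14) = 0.995604. Corrected H = 5.293333 / 0.995604 = 5.316703.
Step 5: Under H0, H ~ chi^2(3); p-value = 0.150022.
Step 6: alpha = 0.1. fail to reject H0.

H = 5.3167, df = 3, p = 0.150022, fail to reject H0.


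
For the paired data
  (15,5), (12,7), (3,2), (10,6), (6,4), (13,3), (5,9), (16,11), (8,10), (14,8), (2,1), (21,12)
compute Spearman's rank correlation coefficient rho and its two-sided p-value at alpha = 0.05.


Step 1: Rank x and y separately (midranks; no ties here).
rank(x): 15->10, 12->7, 3->2, 10->6, 6->4, 13->8, 5->3, 16->11, 8->5, 14->9, 2->1, 21->12
rank(y): 5->5, 7->7, 2->2, 6->6, 4->4, 3->3, 9->9, 11->11, 10->10, 8->8, 1->1, 12->12
Step 2: d_i = R_x(i) - R_y(i); compute d_i^2.
  (10-5)^2=25, (7-7)^2=0, (2-2)^2=0, (6-6)^2=0, (4-4)^2=0, (8-3)^2=25, (3-9)^2=36, (11-11)^2=0, (5-10)^2=25, (9-8)^2=1, (1-1)^2=0, (12-12)^2=0
sum(d^2) = 112.
Step 3: rho = 1 - 6*112 / (12*(12^2 - 1)) = 1 - 672/1716 = 0.608392.
Step 4: Under H0, t = rho * sqrt((n-2)/(1-rho^2)) = 2.4242 ~ t(10).
Step 5: Two-sided p-value from the t-distribution with 10 df = 0.035806.
Step 6: alpha = 0.05. reject H0.

rho = 0.6084, p = 0.035806, reject H0 at alpha = 0.05.


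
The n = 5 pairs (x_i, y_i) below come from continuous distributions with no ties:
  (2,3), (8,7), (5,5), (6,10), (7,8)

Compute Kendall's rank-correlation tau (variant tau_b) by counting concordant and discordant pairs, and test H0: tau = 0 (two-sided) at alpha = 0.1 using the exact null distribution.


Step 1: Enumerate the 10 unordered pairs (i,j) with i<j and classify each by sign(x_j-x_i) * sign(y_j-y_i).
  (1,2):dx=+6,dy=+4->C; (1,3):dx=+3,dy=+2->C; (1,4):dx=+4,dy=+7->C; (1,5):dx=+5,dy=+5->C
  (2,3):dx=-3,dy=-2->C; (2,4):dx=-2,dy=+3->D; (2,5):dx=-1,dy=+1->D; (3,4):dx=+1,dy=+5->C
  (3,5):dx=+2,dy=+3->C; (4,5):dx=+1,dy=-2->D
Step 2: C = 7, D = 3, total pairs = 10.
Step 3: tau = (C - D)/(n(n-1)/2) = (7 - 3)/10 = 0.400000.
Step 4: Exact two-sided p-value (enumerate n! = 120 permutations of y under H0): p = 0.483333.
Step 5: alpha = 0.1. fail to reject H0.

tau_b = 0.4000 (C=7, D=3), p = 0.483333, fail to reject H0.


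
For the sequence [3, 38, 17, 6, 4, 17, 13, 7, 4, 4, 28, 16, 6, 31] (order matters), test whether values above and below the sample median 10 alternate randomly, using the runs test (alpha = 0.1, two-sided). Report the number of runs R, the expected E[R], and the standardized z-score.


Step 1: Compute median = 10; label A = above, B = below.
Labels in order: BAABBAABBBAABA  (n_A = 7, n_B = 7)
Step 2: Count runs R = 8.
Step 3: Under H0 (random ordering), E[R] = 2*n_A*n_B/(n_A+n_B) + 1 = 2*7*7/14 + 1 = 8.0000.
        Var[R] = 2*n_A*n_B*(2*n_A*n_B - n_A - n_B) / ((n_A+n_B)^2 * (n_A+n_B-1)) = 8232/2548 = 3.2308.
        SD[R] = 1.7974.
Step 4: R = E[R], so z = 0 with no continuity correction.
Step 5: Two-sided p-value via normal approximation = 2*(1 - Phi(|z|)) = 1.000000.
Step 6: alpha = 0.1. fail to reject H0.

R = 8, z = 0.0000, p = 1.000000, fail to reject H0.


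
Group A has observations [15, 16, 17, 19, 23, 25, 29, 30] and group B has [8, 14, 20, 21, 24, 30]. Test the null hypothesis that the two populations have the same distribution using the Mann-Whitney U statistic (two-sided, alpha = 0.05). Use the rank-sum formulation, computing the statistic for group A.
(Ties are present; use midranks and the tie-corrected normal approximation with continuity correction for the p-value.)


Step 1: Combine and sort all 14 observations; assign midranks.
sorted (value, group): (8,Y), (14,Y), (15,X), (16,X), (17,X), (19,X), (20,Y), (21,Y), (23,X), (24,Y), (25,X), (29,X), (30,X), (30,Y)
ranks: 8->1, 14->2, 15->3, 16->4, 17->5, 19->6, 20->7, 21->8, 23->9, 24->10, 25->11, 29->12, 30->13.5, 30->13.5
Step 2: Rank sum for X: R1 = 3 + 4 + 5 + 6 + 9 + 11 + 12 + 13.5 = 63.5.
Step 3: U_X = R1 - n1(n1+1)/2 = 63.5 - 8*9/2 = 63.5 - 36 = 27.5.
       U_Y = n1*n2 - U_X = 48 - 27.5 = 20.5.
Step 4: Ties are present, so use the tie-corrected normal approximation (with continuity correction) for the p-value.
Step 5: p-value = 0.698220; compare to alpha = 0.05. fail to reject H0.

U_X = 27.5, p = 0.698220, fail to reject H0 at alpha = 0.05.


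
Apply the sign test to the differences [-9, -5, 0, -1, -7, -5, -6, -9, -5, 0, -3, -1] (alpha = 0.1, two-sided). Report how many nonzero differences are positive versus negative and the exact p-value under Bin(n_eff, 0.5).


Step 1: Discard zero differences. Original n = 12; n_eff = number of nonzero differences = 10.
Nonzero differences (with sign): -9, -5, -1, -7, -5, -6, -9, -5, -3, -1
Step 2: Count signs: positive = 0, negative = 10.
Step 3: Under H0: P(positive) = 0.5, so the number of positives S ~ Bin(10, 0.5).
Step 4: Two-sided exact p-value = sum of Bin(10,0.5) probabilities at or below the observed probability = 0.001953.
Step 5: alpha = 0.1. reject H0.

n_eff = 10, pos = 0, neg = 10, p = 0.001953, reject H0.


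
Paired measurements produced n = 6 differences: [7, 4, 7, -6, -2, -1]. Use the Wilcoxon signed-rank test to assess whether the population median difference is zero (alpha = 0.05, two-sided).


Step 1: Drop any zero differences (none here) and take |d_i|.
|d| = [7, 4, 7, 6, 2, 1]
Step 2: Midrank |d_i| (ties get averaged ranks).
ranks: |7|->5.5, |4|->3, |7|->5.5, |6|->4, |2|->2, |1|->1
Step 3: Attach original signs; sum ranks with positive sign and with negative sign.
W+ = 5.5 + 3 + 5.5 = 14
W- = 4 + 2 + 1 = 7
(Check: W+ + W- = 21 should equal n(n+1)/2 = 21.)
Step 4: Test statistic W = min(W+, W-) = 7.
Step 5: Ties in |d|, so use the tie-corrected normal approximation.
        E[W] = n(n+1)/4 = 6*7/4 = 10.5.
        Tie groups: |d|=7 (t=2); sum(t^3 - t) = 6.
        Var[W] = n(n+1)(2n+1)/24 - sum(t^3-t)/48 = 546/24 - 6/48 = 22.625.
        z = (W - E[W]) / sqrt(Var[W]) = (7 - 10.5) / 4.7566 = -0.7358.
        Two-sided p = 2*Phi(z) = 0.461838.
Step 6: alpha = 0.05. fail to reject H0.

W+ = 14, W- = 7, W = min = 7, p = 0.461838, fail to reject H0.


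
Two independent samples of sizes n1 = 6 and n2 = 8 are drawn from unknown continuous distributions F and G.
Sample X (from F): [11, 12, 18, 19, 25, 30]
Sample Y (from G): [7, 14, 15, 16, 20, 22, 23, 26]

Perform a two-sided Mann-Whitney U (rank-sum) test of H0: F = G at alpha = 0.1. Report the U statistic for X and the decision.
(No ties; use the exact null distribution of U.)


Step 1: Combine and sort all 14 observations; assign midranks.
sorted (value, group): (7,Y), (11,X), (12,X), (14,Y), (15,Y), (16,Y), (18,X), (19,X), (20,Y), (22,Y), (23,Y), (25,X), (26,Y), (30,X)
ranks: 7->1, 11->2, 12->3, 14->4, 15->5, 16->6, 18->7, 19->8, 20->9, 22->10, 23->11, 25->12, 26->13, 30->14
Step 2: Rank sum for X: R1 = 2 + 3 + 7 + 8 + 12 + 14 = 46.
Step 3: U_X = R1 - n1(n1+1)/2 = 46 - 6*7/2 = 46 - 21 = 25.
       U_Y = n1*n2 - U_X = 48 - 25 = 23.
Step 4: No ties, so the exact null distribution of U (based on enumerating the C(14,6) = 3003 equally likely rank assignments) gives the two-sided p-value.
Step 5: p-value = 0.949717; compare to alpha = 0.1. fail to reject H0.

U_X = 25, p = 0.949717, fail to reject H0 at alpha = 0.1.


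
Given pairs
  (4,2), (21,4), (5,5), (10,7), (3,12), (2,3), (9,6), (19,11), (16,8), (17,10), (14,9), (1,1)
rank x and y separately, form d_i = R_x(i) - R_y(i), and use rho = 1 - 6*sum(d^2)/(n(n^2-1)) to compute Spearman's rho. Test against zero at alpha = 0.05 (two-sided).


Step 1: Rank x and y separately (midranks; no ties here).
rank(x): 4->4, 21->12, 5->5, 10->7, 3->3, 2->2, 9->6, 19->11, 16->9, 17->10, 14->8, 1->1
rank(y): 2->2, 4->4, 5->5, 7->7, 12->12, 3->3, 6->6, 11->11, 8->8, 10->10, 9->9, 1->1
Step 2: d_i = R_x(i) - R_y(i); compute d_i^2.
  (4-2)^2=4, (12-4)^2=64, (5-5)^2=0, (7-7)^2=0, (3-12)^2=81, (2-3)^2=1, (6-6)^2=0, (11-11)^2=0, (9-8)^2=1, (10-10)^2=0, (8-9)^2=1, (1-1)^2=0
sum(d^2) = 152.
Step 3: rho = 1 - 6*152 / (12*(12^2 - 1)) = 1 - 912/1716 = 0.468531.
Step 4: Under H0, t = rho * sqrt((n-2)/(1-rho^2)) = 1.6771 ~ t(10).
Step 5: Two-sided p-value from the t-distribution with 10 df = 0.124455.
Step 6: alpha = 0.05. fail to reject H0.

rho = 0.4685, p = 0.124455, fail to reject H0 at alpha = 0.05.


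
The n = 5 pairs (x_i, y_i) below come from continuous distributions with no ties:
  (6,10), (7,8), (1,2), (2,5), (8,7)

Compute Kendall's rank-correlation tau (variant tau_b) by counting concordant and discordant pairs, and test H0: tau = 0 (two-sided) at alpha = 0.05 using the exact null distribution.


Step 1: Enumerate the 10 unordered pairs (i,j) with i<j and classify each by sign(x_j-x_i) * sign(y_j-y_i).
  (1,2):dx=+1,dy=-2->D; (1,3):dx=-5,dy=-8->C; (1,4):dx=-4,dy=-5->C; (1,5):dx=+2,dy=-3->D
  (2,3):dx=-6,dy=-6->C; (2,4):dx=-5,dy=-3->C; (2,5):dx=+1,dy=-1->D; (3,4):dx=+1,dy=+3->C
  (3,5):dx=+7,dy=+5->C; (4,5):dx=+6,dy=+2->C
Step 2: C = 7, D = 3, total pairs = 10.
Step 3: tau = (C - D)/(n(n-1)/2) = (7 - 3)/10 = 0.400000.
Step 4: Exact two-sided p-value (enumerate n! = 120 permutations of y under H0): p = 0.483333.
Step 5: alpha = 0.05. fail to reject H0.

tau_b = 0.4000 (C=7, D=3), p = 0.483333, fail to reject H0.


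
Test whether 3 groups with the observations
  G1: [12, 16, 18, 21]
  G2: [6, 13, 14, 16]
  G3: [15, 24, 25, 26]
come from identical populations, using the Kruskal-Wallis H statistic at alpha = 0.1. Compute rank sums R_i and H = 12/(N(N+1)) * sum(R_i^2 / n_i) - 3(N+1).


Step 1: Combine all N = 12 observations and assign midranks.
sorted (value, group, rank): (6,G2,1), (12,G1,2), (13,G2,3), (14,G2,4), (15,G3,5), (16,G1,6.5), (16,G2,6.5), (18,G1,8), (21,G1,9), (24,G3,10), (25,G3,11), (26,G3,12)
Step 2: Sum ranks within each group.
R_1 = 25.5 (n_1 = 4)
R_2 = 14.5 (n_2 = 4)
R_3 = 38 (n_3 = 4)
Step 3: H = 12/(N(N+1)) * sum(R_i^2/n_i) - 3(N+1)
     = 12/(12*13) * (25.5^2/4 + 14.5^2/4 + 38^2/4) - 3*13
     = 0.076923 * 576.125 - 39
     = 5.317308.
Step 4: Ties present; correction factor C = 1 - 6/(12^3 - 12) = 0.996503. Corrected H = 5.317308 / 0.996503 = 5.335965.
Step 5: Under H0, H ~ chi^2(2); p-value = 0.069392.
Step 6: alpha = 0.1. reject H0.

H = 5.3360, df = 2, p = 0.069392, reject H0.


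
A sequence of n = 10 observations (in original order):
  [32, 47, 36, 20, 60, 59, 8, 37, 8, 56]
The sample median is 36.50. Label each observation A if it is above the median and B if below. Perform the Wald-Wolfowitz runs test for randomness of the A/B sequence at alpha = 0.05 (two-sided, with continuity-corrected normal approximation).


Step 1: Compute median = 36.50; label A = above, B = below.
Labels in order: BABBAABABA  (n_A = 5, n_B = 5)
Step 2: Count runs R = 8.
Step 3: Under H0 (random ordering), E[R] = 2*n_A*n_B/(n_A+n_B) + 1 = 2*5*5/10 + 1 = 6.0000.
        Var[R] = 2*n_A*n_B*(2*n_A*n_B - n_A - n_B) / ((n_A+n_B)^2 * (n_A+n_B-1)) = 2000/900 = 2.2222.
        SD[R] = 1.4907.
Step 4: Continuity-corrected z = (R - 0.5 - E[R]) / SD[R] = (8 - 0.5 - 6.0000) / 1.4907 = 1.0062.
Step 5: Two-sided p-value via normal approximation = 2*(1 - Phi(|z|)) = 0.314305.
Step 6: alpha = 0.05. fail to reject H0.

R = 8, z = 1.0062, p = 0.314305, fail to reject H0.


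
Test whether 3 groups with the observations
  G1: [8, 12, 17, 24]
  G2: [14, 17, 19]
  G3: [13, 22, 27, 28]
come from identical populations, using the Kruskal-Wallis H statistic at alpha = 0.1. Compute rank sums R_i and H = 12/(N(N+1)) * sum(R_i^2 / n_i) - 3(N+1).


Step 1: Combine all N = 11 observations and assign midranks.
sorted (value, group, rank): (8,G1,1), (12,G1,2), (13,G3,3), (14,G2,4), (17,G1,5.5), (17,G2,5.5), (19,G2,7), (22,G3,8), (24,G1,9), (27,G3,10), (28,G3,11)
Step 2: Sum ranks within each group.
R_1 = 17.5 (n_1 = 4)
R_2 = 16.5 (n_2 = 3)
R_3 = 32 (n_3 = 4)
Step 3: H = 12/(N(N+1)) * sum(R_i^2/n_i) - 3(N+1)
     = 12/(11*12) * (17.5^2/4 + 16.5^2/3 + 32^2/4) - 3*12
     = 0.090909 * 423.312 - 36
     = 2.482955.
Step 4: Ties present; correction factor C = 1 - 6/(11^3 - 11) = 0.995455. Corrected H = 2.482955 / 0.995455 = 2.494292.
Step 5: Under H0, H ~ chi^2(2); p-value = 0.287324.
Step 6: alpha = 0.1. fail to reject H0.

H = 2.4943, df = 2, p = 0.287324, fail to reject H0.


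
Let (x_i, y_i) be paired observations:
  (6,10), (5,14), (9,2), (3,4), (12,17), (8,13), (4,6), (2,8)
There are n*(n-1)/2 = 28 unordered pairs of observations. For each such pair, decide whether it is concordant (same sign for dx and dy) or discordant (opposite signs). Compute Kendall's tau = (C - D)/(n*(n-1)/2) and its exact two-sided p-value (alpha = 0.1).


Step 1: Enumerate the 28 unordered pairs (i,j) with i<j and classify each by sign(x_j-x_i) * sign(y_j-y_i).
  (1,2):dx=-1,dy=+4->D; (1,3):dx=+3,dy=-8->D; (1,4):dx=-3,dy=-6->C; (1,5):dx=+6,dy=+7->C
  (1,6):dx=+2,dy=+3->C; (1,7):dx=-2,dy=-4->C; (1,8):dx=-4,dy=-2->C; (2,3):dx=+4,dy=-12->D
  (2,4):dx=-2,dy=-10->C; (2,5):dx=+7,dy=+3->C; (2,6):dx=+3,dy=-1->D; (2,7):dx=-1,dy=-8->C
  (2,8):dx=-3,dy=-6->C; (3,4):dx=-6,dy=+2->D; (3,5):dx=+3,dy=+15->C; (3,6):dx=-1,dy=+11->D
  (3,7):dx=-5,dy=+4->D; (3,8):dx=-7,dy=+6->D; (4,5):dx=+9,dy=+13->C; (4,6):dx=+5,dy=+9->C
  (4,7):dx=+1,dy=+2->C; (4,8):dx=-1,dy=+4->D; (5,6):dx=-4,dy=-4->C; (5,7):dx=-8,dy=-11->C
  (5,8):dx=-10,dy=-9->C; (6,7):dx=-4,dy=-7->C; (6,8):dx=-6,dy=-5->C; (7,8):dx=-2,dy=+2->D
Step 2: C = 18, D = 10, total pairs = 28.
Step 3: tau = (C - D)/(n(n-1)/2) = (18 - 10)/28 = 0.285714.
Step 4: Exact two-sided p-value (enumerate n! = 40320 permutations of y under H0): p = 0.398760.
Step 5: alpha = 0.1. fail to reject H0.

tau_b = 0.2857 (C=18, D=10), p = 0.398760, fail to reject H0.


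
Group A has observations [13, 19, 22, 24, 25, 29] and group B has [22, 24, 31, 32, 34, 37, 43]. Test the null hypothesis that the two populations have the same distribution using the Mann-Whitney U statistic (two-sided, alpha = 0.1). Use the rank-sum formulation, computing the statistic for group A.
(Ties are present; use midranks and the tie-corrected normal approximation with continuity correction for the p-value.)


Step 1: Combine and sort all 13 observations; assign midranks.
sorted (value, group): (13,X), (19,X), (22,X), (22,Y), (24,X), (24,Y), (25,X), (29,X), (31,Y), (32,Y), (34,Y), (37,Y), (43,Y)
ranks: 13->1, 19->2, 22->3.5, 22->3.5, 24->5.5, 24->5.5, 25->7, 29->8, 31->9, 32->10, 34->11, 37->12, 43->13
Step 2: Rank sum for X: R1 = 1 + 2 + 3.5 + 5.5 + 7 + 8 = 27.
Step 3: U_X = R1 - n1(n1+1)/2 = 27 - 6*7/2 = 27 - 21 = 6.
       U_Y = n1*n2 - U_X = 42 - 6 = 36.
Step 4: Ties are present, so use the tie-corrected normal approximation (with continuity correction) for the p-value.
Step 5: p-value = 0.037788; compare to alpha = 0.1. reject H0.

U_X = 6, p = 0.037788, reject H0 at alpha = 0.1.


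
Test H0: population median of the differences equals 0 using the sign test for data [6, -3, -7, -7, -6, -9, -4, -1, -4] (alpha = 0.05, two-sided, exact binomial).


Step 1: Discard zero differences. Original n = 9; n_eff = number of nonzero differences = 9.
Nonzero differences (with sign): +6, -3, -7, -7, -6, -9, -4, -1, -4
Step 2: Count signs: positive = 1, negative = 8.
Step 3: Under H0: P(positive) = 0.5, so the number of positives S ~ Bin(9, 0.5).
Step 4: Two-sided exact p-value = sum of Bin(9,0.5) probabilities at or below the observed probability = 0.039062.
Step 5: alpha = 0.05. reject H0.

n_eff = 9, pos = 1, neg = 8, p = 0.039062, reject H0.


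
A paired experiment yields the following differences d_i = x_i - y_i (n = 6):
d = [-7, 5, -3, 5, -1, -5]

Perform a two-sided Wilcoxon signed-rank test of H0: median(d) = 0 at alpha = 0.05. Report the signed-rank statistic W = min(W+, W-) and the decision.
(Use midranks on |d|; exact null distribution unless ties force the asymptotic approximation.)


Step 1: Drop any zero differences (none here) and take |d_i|.
|d| = [7, 5, 3, 5, 1, 5]
Step 2: Midrank |d_i| (ties get averaged ranks).
ranks: |7|->6, |5|->4, |3|->2, |5|->4, |1|->1, |5|->4
Step 3: Attach original signs; sum ranks with positive sign and with negative sign.
W+ = 4 + 4 = 8
W- = 6 + 2 + 1 + 4 = 13
(Check: W+ + W- = 21 should equal n(n+1)/2 = 21.)
Step 4: Test statistic W = min(W+, W-) = 8.
Step 5: Ties in |d|, so use the tie-corrected normal approximation.
        E[W] = n(n+1)/4 = 6*7/4 = 10.5.
        Tie groups: |d|=5 (t=3); sum(t^3 - t) = 24.
        Var[W] = n(n+1)(2n+1)/24 - sum(t^3-t)/48 = 546/24 - 24/48 = 22.25.
        z = (W - E[W]) / sqrt(Var[W]) = (8 - 10.5) / 4.7170 = -0.5300.
        Two-sided p = 2*Phi(z) = 0.596113.
Step 6: alpha = 0.05. fail to reject H0.

W+ = 8, W- = 13, W = min = 8, p = 0.596113, fail to reject H0.


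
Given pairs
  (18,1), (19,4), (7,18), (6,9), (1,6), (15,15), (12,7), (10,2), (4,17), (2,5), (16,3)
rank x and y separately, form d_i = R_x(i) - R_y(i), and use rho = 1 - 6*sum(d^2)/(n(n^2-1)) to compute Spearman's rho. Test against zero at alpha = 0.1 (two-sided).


Step 1: Rank x and y separately (midranks; no ties here).
rank(x): 18->10, 19->11, 7->5, 6->4, 1->1, 15->8, 12->7, 10->6, 4->3, 2->2, 16->9
rank(y): 1->1, 4->4, 18->11, 9->8, 6->6, 15->9, 7->7, 2->2, 17->10, 5->5, 3->3
Step 2: d_i = R_x(i) - R_y(i); compute d_i^2.
  (10-1)^2=81, (11-4)^2=49, (5-11)^2=36, (4-8)^2=16, (1-6)^2=25, (8-9)^2=1, (7-7)^2=0, (6-2)^2=16, (3-10)^2=49, (2-5)^2=9, (9-3)^2=36
sum(d^2) = 318.
Step 3: rho = 1 - 6*318 / (11*(11^2 - 1)) = 1 - 1908/1320 = -0.445455.
Step 4: Under H0, t = rho * sqrt((n-2)/(1-rho^2)) = -1.4926 ~ t(9).
Step 5: Two-sided p-value from the t-distribution with 9 df = 0.169733.
Step 6: alpha = 0.1. fail to reject H0.

rho = -0.4455, p = 0.169733, fail to reject H0 at alpha = 0.1.


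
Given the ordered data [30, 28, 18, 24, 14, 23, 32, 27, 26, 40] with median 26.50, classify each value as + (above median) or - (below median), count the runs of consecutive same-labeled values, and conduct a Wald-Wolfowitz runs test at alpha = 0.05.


Step 1: Compute median = 26.50; label A = above, B = below.
Labels in order: AABBBBAABA  (n_A = 5, n_B = 5)
Step 2: Count runs R = 5.
Step 3: Under H0 (random ordering), E[R] = 2*n_A*n_B/(n_A+n_B) + 1 = 2*5*5/10 + 1 = 6.0000.
        Var[R] = 2*n_A*n_B*(2*n_A*n_B - n_A - n_B) / ((n_A+n_B)^2 * (n_A+n_B-1)) = 2000/900 = 2.2222.
        SD[R] = 1.4907.
Step 4: Continuity-corrected z = (R + 0.5 - E[R]) / SD[R] = (5 + 0.5 - 6.0000) / 1.4907 = -0.3354.
Step 5: Two-sided p-value via normal approximation = 2*(1 - Phi(|z|)) = 0.737316.
Step 6: alpha = 0.05. fail to reject H0.

R = 5, z = -0.3354, p = 0.737316, fail to reject H0.


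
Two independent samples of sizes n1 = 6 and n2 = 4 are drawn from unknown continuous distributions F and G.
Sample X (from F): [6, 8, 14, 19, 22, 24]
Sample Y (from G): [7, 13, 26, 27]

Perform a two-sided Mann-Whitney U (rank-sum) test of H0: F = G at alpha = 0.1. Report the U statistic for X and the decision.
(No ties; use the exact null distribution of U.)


Step 1: Combine and sort all 10 observations; assign midranks.
sorted (value, group): (6,X), (7,Y), (8,X), (13,Y), (14,X), (19,X), (22,X), (24,X), (26,Y), (27,Y)
ranks: 6->1, 7->2, 8->3, 13->4, 14->5, 19->6, 22->7, 24->8, 26->9, 27->10
Step 2: Rank sum for X: R1 = 1 + 3 + 5 + 6 + 7 + 8 = 30.
Step 3: U_X = R1 - n1(n1+1)/2 = 30 - 6*7/2 = 30 - 21 = 9.
       U_Y = n1*n2 - U_X = 24 - 9 = 15.
Step 4: No ties, so the exact null distribution of U (based on enumerating the C(10,6) = 210 equally likely rank assignments) gives the two-sided p-value.
Step 5: p-value = 0.609524; compare to alpha = 0.1. fail to reject H0.

U_X = 9, p = 0.609524, fail to reject H0 at alpha = 0.1.


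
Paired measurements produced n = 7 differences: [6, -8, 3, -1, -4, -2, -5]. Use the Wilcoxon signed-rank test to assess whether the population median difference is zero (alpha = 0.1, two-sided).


Step 1: Drop any zero differences (none here) and take |d_i|.
|d| = [6, 8, 3, 1, 4, 2, 5]
Step 2: Midrank |d_i| (ties get averaged ranks).
ranks: |6|->6, |8|->7, |3|->3, |1|->1, |4|->4, |2|->2, |5|->5
Step 3: Attach original signs; sum ranks with positive sign and with negative sign.
W+ = 6 + 3 = 9
W- = 7 + 1 + 4 + 2 + 5 = 19
(Check: W+ + W- = 28 should equal n(n+1)/2 = 28.)
Step 4: Test statistic W = min(W+, W-) = 9.
Step 5: No ties, so the exact null distribution over the 2^7 = 128 sign assignments gives the two-sided p-value = 0.468750.
Step 6: alpha = 0.1. fail to reject H0.

W+ = 9, W- = 19, W = min = 9, p = 0.468750, fail to reject H0.


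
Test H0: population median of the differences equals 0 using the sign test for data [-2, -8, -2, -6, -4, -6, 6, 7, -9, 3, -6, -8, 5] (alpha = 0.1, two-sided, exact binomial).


Step 1: Discard zero differences. Original n = 13; n_eff = number of nonzero differences = 13.
Nonzero differences (with sign): -2, -8, -2, -6, -4, -6, +6, +7, -9, +3, -6, -8, +5
Step 2: Count signs: positive = 4, negative = 9.
Step 3: Under H0: P(positive) = 0.5, so the number of positives S ~ Bin(13, 0.5).
Step 4: Two-sided exact p-value = sum of Bin(13,0.5) probabilities at or below the observed probability = 0.266846.
Step 5: alpha = 0.1. fail to reject H0.

n_eff = 13, pos = 4, neg = 9, p = 0.266846, fail to reject H0.


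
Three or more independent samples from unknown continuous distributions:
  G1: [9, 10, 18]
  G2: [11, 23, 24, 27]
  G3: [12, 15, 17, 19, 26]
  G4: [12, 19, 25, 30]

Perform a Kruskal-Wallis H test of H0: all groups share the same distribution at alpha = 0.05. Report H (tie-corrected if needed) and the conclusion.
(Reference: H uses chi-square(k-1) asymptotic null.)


Step 1: Combine all N = 16 observations and assign midranks.
sorted (value, group, rank): (9,G1,1), (10,G1,2), (11,G2,3), (12,G3,4.5), (12,G4,4.5), (15,G3,6), (17,G3,7), (18,G1,8), (19,G3,9.5), (19,G4,9.5), (23,G2,11), (24,G2,12), (25,G4,13), (26,G3,14), (27,G2,15), (30,G4,16)
Step 2: Sum ranks within each group.
R_1 = 11 (n_1 = 3)
R_2 = 41 (n_2 = 4)
R_3 = 41 (n_3 = 5)
R_4 = 43 (n_4 = 4)
Step 3: H = 12/(N(N+1)) * sum(R_i^2/n_i) - 3(N+1)
     = 12/(16*17) * (11^2/3 + 41^2/4 + 41^2/5 + 43^2/4) - 3*17
     = 0.044118 * 1259.03 - 51
     = 4.545588.
Step 4: Ties present; correction factor C = 1 - 12/(16^3 - 16) = 0.997059. Corrected H = 4.545588 / 0.997059 = 4.558997.
Step 5: Under H0, H ~ chi^2(3); p-value = 0.207088.
Step 6: alpha = 0.05. fail to reject H0.

H = 4.5590, df = 3, p = 0.207088, fail to reject H0.


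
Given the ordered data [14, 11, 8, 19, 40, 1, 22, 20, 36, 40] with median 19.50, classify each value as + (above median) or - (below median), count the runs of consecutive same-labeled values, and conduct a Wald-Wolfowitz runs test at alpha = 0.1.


Step 1: Compute median = 19.50; label A = above, B = below.
Labels in order: BBBBABAAAA  (n_A = 5, n_B = 5)
Step 2: Count runs R = 4.
Step 3: Under H0 (random ordering), E[R] = 2*n_A*n_B/(n_A+n_B) + 1 = 2*5*5/10 + 1 = 6.0000.
        Var[R] = 2*n_A*n_B*(2*n_A*n_B - n_A - n_B) / ((n_A+n_B)^2 * (n_A+n_B-1)) = 2000/900 = 2.2222.
        SD[R] = 1.4907.
Step 4: Continuity-corrected z = (R + 0.5 - E[R]) / SD[R] = (4 + 0.5 - 6.0000) / 1.4907 = -1.0062.
Step 5: Two-sided p-value via normal approximation = 2*(1 - Phi(|z|)) = 0.314305.
Step 6: alpha = 0.1. fail to reject H0.

R = 4, z = -1.0062, p = 0.314305, fail to reject H0.


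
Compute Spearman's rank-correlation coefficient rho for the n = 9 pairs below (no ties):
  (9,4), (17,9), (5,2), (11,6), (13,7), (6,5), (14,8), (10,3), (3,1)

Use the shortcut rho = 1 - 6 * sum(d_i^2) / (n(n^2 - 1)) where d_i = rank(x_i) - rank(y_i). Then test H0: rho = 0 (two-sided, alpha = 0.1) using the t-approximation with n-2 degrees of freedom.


Step 1: Rank x and y separately (midranks; no ties here).
rank(x): 9->4, 17->9, 5->2, 11->6, 13->7, 6->3, 14->8, 10->5, 3->1
rank(y): 4->4, 9->9, 2->2, 6->6, 7->7, 5->5, 8->8, 3->3, 1->1
Step 2: d_i = R_x(i) - R_y(i); compute d_i^2.
  (4-4)^2=0, (9-9)^2=0, (2-2)^2=0, (6-6)^2=0, (7-7)^2=0, (3-5)^2=4, (8-8)^2=0, (5-3)^2=4, (1-1)^2=0
sum(d^2) = 8.
Step 3: rho = 1 - 6*8 / (9*(9^2 - 1)) = 1 - 48/720 = 0.933333.
Step 4: Under H0, t = rho * sqrt((n-2)/(1-rho^2)) = 6.8783 ~ t(7).
Step 5: Two-sided p-value from the t-distribution with 7 df = 0.000236.
Step 6: alpha = 0.1. reject H0.

rho = 0.9333, p = 0.000236, reject H0 at alpha = 0.1.


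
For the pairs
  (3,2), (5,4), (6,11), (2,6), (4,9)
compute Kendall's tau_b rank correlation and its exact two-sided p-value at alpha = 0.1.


Step 1: Enumerate the 10 unordered pairs (i,j) with i<j and classify each by sign(x_j-x_i) * sign(y_j-y_i).
  (1,2):dx=+2,dy=+2->C; (1,3):dx=+3,dy=+9->C; (1,4):dx=-1,dy=+4->D; (1,5):dx=+1,dy=+7->C
  (2,3):dx=+1,dy=+7->C; (2,4):dx=-3,dy=+2->D; (2,5):dx=-1,dy=+5->D; (3,4):dx=-4,dy=-5->C
  (3,5):dx=-2,dy=-2->C; (4,5):dx=+2,dy=+3->C
Step 2: C = 7, D = 3, total pairs = 10.
Step 3: tau = (C - D)/(n(n-1)/2) = (7 - 3)/10 = 0.400000.
Step 4: Exact two-sided p-value (enumerate n! = 120 permutations of y under H0): p = 0.483333.
Step 5: alpha = 0.1. fail to reject H0.

tau_b = 0.4000 (C=7, D=3), p = 0.483333, fail to reject H0.


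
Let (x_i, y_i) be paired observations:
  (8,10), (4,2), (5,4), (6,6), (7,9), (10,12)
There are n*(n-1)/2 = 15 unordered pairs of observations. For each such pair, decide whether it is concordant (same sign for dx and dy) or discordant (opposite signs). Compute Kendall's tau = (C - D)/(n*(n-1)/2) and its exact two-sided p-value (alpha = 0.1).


Step 1: Enumerate the 15 unordered pairs (i,j) with i<j and classify each by sign(x_j-x_i) * sign(y_j-y_i).
  (1,2):dx=-4,dy=-8->C; (1,3):dx=-3,dy=-6->C; (1,4):dx=-2,dy=-4->C; (1,5):dx=-1,dy=-1->C
  (1,6):dx=+2,dy=+2->C; (2,3):dx=+1,dy=+2->C; (2,4):dx=+2,dy=+4->C; (2,5):dx=+3,dy=+7->C
  (2,6):dx=+6,dy=+10->C; (3,4):dx=+1,dy=+2->C; (3,5):dx=+2,dy=+5->C; (3,6):dx=+5,dy=+8->C
  (4,5):dx=+1,dy=+3->C; (4,6):dx=+4,dy=+6->C; (5,6):dx=+3,dy=+3->C
Step 2: C = 15, D = 0, total pairs = 15.
Step 3: tau = (C - D)/(n(n-1)/2) = (15 - 0)/15 = 1.000000.
Step 4: Exact two-sided p-value (enumerate n! = 720 permutations of y under H0): p = 0.002778.
Step 5: alpha = 0.1. reject H0.

tau_b = 1.0000 (C=15, D=0), p = 0.002778, reject H0.


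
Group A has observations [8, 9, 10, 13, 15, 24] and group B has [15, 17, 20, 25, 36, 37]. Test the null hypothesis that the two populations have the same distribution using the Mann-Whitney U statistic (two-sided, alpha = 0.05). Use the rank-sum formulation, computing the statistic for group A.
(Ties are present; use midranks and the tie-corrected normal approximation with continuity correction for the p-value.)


Step 1: Combine and sort all 12 observations; assign midranks.
sorted (value, group): (8,X), (9,X), (10,X), (13,X), (15,X), (15,Y), (17,Y), (20,Y), (24,X), (25,Y), (36,Y), (37,Y)
ranks: 8->1, 9->2, 10->3, 13->4, 15->5.5, 15->5.5, 17->7, 20->8, 24->9, 25->10, 36->11, 37->12
Step 2: Rank sum for X: R1 = 1 + 2 + 3 + 4 + 5.5 + 9 = 24.5.
Step 3: U_X = R1 - n1(n1+1)/2 = 24.5 - 6*7/2 = 24.5 - 21 = 3.5.
       U_Y = n1*n2 - U_X = 36 - 3.5 = 32.5.
Step 4: Ties are present, so use the tie-corrected normal approximation (with continuity correction) for the p-value.
Step 5: p-value = 0.024722; compare to alpha = 0.05. reject H0.

U_X = 3.5, p = 0.024722, reject H0 at alpha = 0.05.


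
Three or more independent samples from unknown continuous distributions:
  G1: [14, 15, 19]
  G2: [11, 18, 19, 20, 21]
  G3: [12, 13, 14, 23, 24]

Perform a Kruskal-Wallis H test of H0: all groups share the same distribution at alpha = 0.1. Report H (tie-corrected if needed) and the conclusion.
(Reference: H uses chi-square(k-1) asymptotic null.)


Step 1: Combine all N = 13 observations and assign midranks.
sorted (value, group, rank): (11,G2,1), (12,G3,2), (13,G3,3), (14,G1,4.5), (14,G3,4.5), (15,G1,6), (18,G2,7), (19,G1,8.5), (19,G2,8.5), (20,G2,10), (21,G2,11), (23,G3,12), (24,G3,13)
Step 2: Sum ranks within each group.
R_1 = 19 (n_1 = 3)
R_2 = 37.5 (n_2 = 5)
R_3 = 34.5 (n_3 = 5)
Step 3: H = 12/(N(N+1)) * sum(R_i^2/n_i) - 3(N+1)
     = 12/(13*14) * (19^2/3 + 37.5^2/5 + 34.5^2/5) - 3*14
     = 0.065934 * 639.633 - 42
     = 0.173626.
Step 4: Ties present; correction factor C = 1 - 12/(13^3 - 13) = 0.994505. Corrected H = 0.173626 / 0.994505 = 0.174586.
Step 5: Under H0, H ~ chi^2(2); p-value = 0.916409.
Step 6: alpha = 0.1. fail to reject H0.

H = 0.1746, df = 2, p = 0.916409, fail to reject H0.


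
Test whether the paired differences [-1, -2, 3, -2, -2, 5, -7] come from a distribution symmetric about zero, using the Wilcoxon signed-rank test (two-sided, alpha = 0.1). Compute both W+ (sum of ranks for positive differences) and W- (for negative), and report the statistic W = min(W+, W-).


Step 1: Drop any zero differences (none here) and take |d_i|.
|d| = [1, 2, 3, 2, 2, 5, 7]
Step 2: Midrank |d_i| (ties get averaged ranks).
ranks: |1|->1, |2|->3, |3|->5, |2|->3, |2|->3, |5|->6, |7|->7
Step 3: Attach original signs; sum ranks with positive sign and with negative sign.
W+ = 5 + 6 = 11
W- = 1 + 3 + 3 + 3 + 7 = 17
(Check: W+ + W- = 28 should equal n(n+1)/2 = 28.)
Step 4: Test statistic W = min(W+, W-) = 11.
Step 5: Ties in |d|, so use the tie-corrected normal approximation.
        E[W] = n(n+1)/4 = 7*8/4 = 14.
        Tie groups: |d|=2 (t=3); sum(t^3 - t) = 24.
        Var[W] = n(n+1)(2n+1)/24 - sum(t^3-t)/48 = 840/24 - 24/48 = 34.5.
        z = (W - E[W]) / sqrt(Var[W]) = (11 - 14) / 5.8737 = -0.5108.
        Two-sided p = 2*Phi(z) = 0.609523.
Step 6: alpha = 0.1. fail to reject H0.

W+ = 11, W- = 17, W = min = 11, p = 0.609523, fail to reject H0.


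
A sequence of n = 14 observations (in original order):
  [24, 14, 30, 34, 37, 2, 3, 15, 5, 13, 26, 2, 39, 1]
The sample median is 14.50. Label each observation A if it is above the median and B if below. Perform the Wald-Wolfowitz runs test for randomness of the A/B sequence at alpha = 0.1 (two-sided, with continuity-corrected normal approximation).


Step 1: Compute median = 14.50; label A = above, B = below.
Labels in order: ABAAABBABBABAB  (n_A = 7, n_B = 7)
Step 2: Count runs R = 10.
Step 3: Under H0 (random ordering), E[R] = 2*n_A*n_B/(n_A+n_B) + 1 = 2*7*7/14 + 1 = 8.0000.
        Var[R] = 2*n_A*n_B*(2*n_A*n_B - n_A - n_B) / ((n_A+n_B)^2 * (n_A+n_B-1)) = 8232/2548 = 3.2308.
        SD[R] = 1.7974.
Step 4: Continuity-corrected z = (R - 0.5 - E[R]) / SD[R] = (10 - 0.5 - 8.0000) / 1.7974 = 0.8345.
Step 5: Two-sided p-value via normal approximation = 2*(1 - Phi(|z|)) = 0.403986.
Step 6: alpha = 0.1. fail to reject H0.

R = 10, z = 0.8345, p = 0.403986, fail to reject H0.


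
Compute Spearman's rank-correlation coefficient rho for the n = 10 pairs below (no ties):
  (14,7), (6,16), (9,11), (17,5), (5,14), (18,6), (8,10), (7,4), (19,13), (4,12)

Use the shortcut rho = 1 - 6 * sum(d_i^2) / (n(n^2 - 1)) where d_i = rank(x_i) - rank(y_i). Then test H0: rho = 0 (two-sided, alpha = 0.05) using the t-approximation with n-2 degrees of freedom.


Step 1: Rank x and y separately (midranks; no ties here).
rank(x): 14->7, 6->3, 9->6, 17->8, 5->2, 18->9, 8->5, 7->4, 19->10, 4->1
rank(y): 7->4, 16->10, 11->6, 5->2, 14->9, 6->3, 10->5, 4->1, 13->8, 12->7
Step 2: d_i = R_x(i) - R_y(i); compute d_i^2.
  (7-4)^2=9, (3-10)^2=49, (6-6)^2=0, (8-2)^2=36, (2-9)^2=49, (9-3)^2=36, (5-5)^2=0, (4-1)^2=9, (10-8)^2=4, (1-7)^2=36
sum(d^2) = 228.
Step 3: rho = 1 - 6*228 / (10*(10^2 - 1)) = 1 - 1368/990 = -0.381818.
Step 4: Under H0, t = rho * sqrt((n-2)/(1-rho^2)) = -1.1685 ~ t(8).
Step 5: Two-sided p-value from the t-distribution with 8 df = 0.276255.
Step 6: alpha = 0.05. fail to reject H0.

rho = -0.3818, p = 0.276255, fail to reject H0 at alpha = 0.05.


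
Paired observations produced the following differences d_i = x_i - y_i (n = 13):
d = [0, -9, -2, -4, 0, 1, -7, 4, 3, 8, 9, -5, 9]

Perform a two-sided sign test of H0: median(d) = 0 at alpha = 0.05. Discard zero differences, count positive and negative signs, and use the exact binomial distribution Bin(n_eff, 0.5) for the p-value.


Step 1: Discard zero differences. Original n = 13; n_eff = number of nonzero differences = 11.
Nonzero differences (with sign): -9, -2, -4, +1, -7, +4, +3, +8, +9, -5, +9
Step 2: Count signs: positive = 6, negative = 5.
Step 3: Under H0: P(positive) = 0.5, so the number of positives S ~ Bin(11, 0.5).
Step 4: Two-sided exact p-value = sum of Bin(11,0.5) probabilities at or below the observed probability = 1.000000.
Step 5: alpha = 0.05. fail to reject H0.

n_eff = 11, pos = 6, neg = 5, p = 1.000000, fail to reject H0.


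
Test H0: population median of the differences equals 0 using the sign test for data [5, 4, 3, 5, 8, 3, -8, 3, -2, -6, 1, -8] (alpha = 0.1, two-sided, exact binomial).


Step 1: Discard zero differences. Original n = 12; n_eff = number of nonzero differences = 12.
Nonzero differences (with sign): +5, +4, +3, +5, +8, +3, -8, +3, -2, -6, +1, -8
Step 2: Count signs: positive = 8, negative = 4.
Step 3: Under H0: P(positive) = 0.5, so the number of positives S ~ Bin(12, 0.5).
Step 4: Two-sided exact p-value = sum of Bin(12,0.5) probabilities at or below the observed probability = 0.387695.
Step 5: alpha = 0.1. fail to reject H0.

n_eff = 12, pos = 8, neg = 4, p = 0.387695, fail to reject H0.


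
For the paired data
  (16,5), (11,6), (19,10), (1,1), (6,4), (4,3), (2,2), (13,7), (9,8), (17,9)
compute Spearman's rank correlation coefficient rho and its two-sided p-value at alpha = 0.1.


Step 1: Rank x and y separately (midranks; no ties here).
rank(x): 16->8, 11->6, 19->10, 1->1, 6->4, 4->3, 2->2, 13->7, 9->5, 17->9
rank(y): 5->5, 6->6, 10->10, 1->1, 4->4, 3->3, 2->2, 7->7, 8->8, 9->9
Step 2: d_i = R_x(i) - R_y(i); compute d_i^2.
  (8-5)^2=9, (6-6)^2=0, (10-10)^2=0, (1-1)^2=0, (4-4)^2=0, (3-3)^2=0, (2-2)^2=0, (7-7)^2=0, (5-8)^2=9, (9-9)^2=0
sum(d^2) = 18.
Step 3: rho = 1 - 6*18 / (10*(10^2 - 1)) = 1 - 108/990 = 0.890909.
Step 4: Under H0, t = rho * sqrt((n-2)/(1-rho^2)) = 5.5482 ~ t(8).
Step 5: Two-sided p-value from the t-distribution with 8 df = 0.000542.
Step 6: alpha = 0.1. reject H0.

rho = 0.8909, p = 0.000542, reject H0 at alpha = 0.1.


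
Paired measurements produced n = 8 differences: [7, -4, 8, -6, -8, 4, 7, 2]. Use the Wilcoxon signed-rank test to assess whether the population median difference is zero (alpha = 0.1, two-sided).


Step 1: Drop any zero differences (none here) and take |d_i|.
|d| = [7, 4, 8, 6, 8, 4, 7, 2]
Step 2: Midrank |d_i| (ties get averaged ranks).
ranks: |7|->5.5, |4|->2.5, |8|->7.5, |6|->4, |8|->7.5, |4|->2.5, |7|->5.5, |2|->1
Step 3: Attach original signs; sum ranks with positive sign and with negative sign.
W+ = 5.5 + 7.5 + 2.5 + 5.5 + 1 = 22
W- = 2.5 + 4 + 7.5 = 14
(Check: W+ + W- = 36 should equal n(n+1)/2 = 36.)
Step 4: Test statistic W = min(W+, W-) = 14.
Step 5: Ties in |d|, so use the tie-corrected normal approximation.
        E[W] = n(n+1)/4 = 8*9/4 = 18.
        Tie groups: |d|=4 (t=2), |d|=7 (t=2), |d|=8 (t=2); sum(t^3 - t) = 18.
        Var[W] = n(n+1)(2n+1)/24 - sum(t^3-t)/48 = 1224/24 - 18/48 = 50.625.
        z = (W - E[W]) / sqrt(Var[W]) = (14 - 18) / 7.1151 = -0.5622.
        Two-sided p = 2*Phi(z) = 0.573992.
Step 6: alpha = 0.1. fail to reject H0.

W+ = 22, W- = 14, W = min = 14, p = 0.573992, fail to reject H0.


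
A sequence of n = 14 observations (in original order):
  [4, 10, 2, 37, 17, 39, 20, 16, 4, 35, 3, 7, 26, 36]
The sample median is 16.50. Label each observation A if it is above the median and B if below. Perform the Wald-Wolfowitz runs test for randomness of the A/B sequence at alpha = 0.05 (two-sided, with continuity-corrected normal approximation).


Step 1: Compute median = 16.50; label A = above, B = below.
Labels in order: BBBAAAABBABBAA  (n_A = 7, n_B = 7)
Step 2: Count runs R = 6.
Step 3: Under H0 (random ordering), E[R] = 2*n_A*n_B/(n_A+n_B) + 1 = 2*7*7/14 + 1 = 8.0000.
        Var[R] = 2*n_A*n_B*(2*n_A*n_B - n_A - n_B) / ((n_A+n_B)^2 * (n_A+n_B-1)) = 8232/2548 = 3.2308.
        SD[R] = 1.7974.
Step 4: Continuity-corrected z = (R + 0.5 - E[R]) / SD[R] = (6 + 0.5 - 8.0000) / 1.7974 = -0.8345.
Step 5: Two-sided p-value via normal approximation = 2*(1 - Phi(|z|)) = 0.403986.
Step 6: alpha = 0.05. fail to reject H0.

R = 6, z = -0.8345, p = 0.403986, fail to reject H0.


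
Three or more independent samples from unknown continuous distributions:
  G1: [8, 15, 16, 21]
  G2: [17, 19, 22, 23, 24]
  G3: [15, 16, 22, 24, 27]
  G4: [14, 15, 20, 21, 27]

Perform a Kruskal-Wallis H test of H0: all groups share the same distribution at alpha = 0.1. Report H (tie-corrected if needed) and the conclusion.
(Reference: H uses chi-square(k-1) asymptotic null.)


Step 1: Combine all N = 19 observations and assign midranks.
sorted (value, group, rank): (8,G1,1), (14,G4,2), (15,G1,4), (15,G3,4), (15,G4,4), (16,G1,6.5), (16,G3,6.5), (17,G2,8), (19,G2,9), (20,G4,10), (21,G1,11.5), (21,G4,11.5), (22,G2,13.5), (22,G3,13.5), (23,G2,15), (24,G2,16.5), (24,G3,16.5), (27,G3,18.5), (27,G4,18.5)
Step 2: Sum ranks within each group.
R_1 = 23 (n_1 = 4)
R_2 = 62 (n_2 = 5)
R_3 = 59 (n_3 = 5)
R_4 = 46 (n_4 = 5)
Step 3: H = 12/(N(N+1)) * sum(R_i^2/n_i) - 3(N+1)
     = 12/(19*20) * (23^2/4 + 62^2/5 + 59^2/5 + 46^2/5) - 3*20
     = 0.031579 * 2020.45 - 60
     = 3.803684.
Step 4: Ties present; correction factor C = 1 - 54/(19^3 - 19) = 0.992105. Corrected H = 3.803684 / 0.992105 = 3.833952.
Step 5: Under H0, H ~ chi^2(3); p-value = 0.279962.
Step 6: alpha = 0.1. fail to reject H0.

H = 3.8340, df = 3, p = 0.279962, fail to reject H0.


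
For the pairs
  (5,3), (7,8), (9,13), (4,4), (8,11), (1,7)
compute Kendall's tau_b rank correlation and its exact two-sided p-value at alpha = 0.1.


Step 1: Enumerate the 15 unordered pairs (i,j) with i<j and classify each by sign(x_j-x_i) * sign(y_j-y_i).
  (1,2):dx=+2,dy=+5->C; (1,3):dx=+4,dy=+10->C; (1,4):dx=-1,dy=+1->D; (1,5):dx=+3,dy=+8->C
  (1,6):dx=-4,dy=+4->D; (2,3):dx=+2,dy=+5->C; (2,4):dx=-3,dy=-4->C; (2,5):dx=+1,dy=+3->C
  (2,6):dx=-6,dy=-1->C; (3,4):dx=-5,dy=-9->C; (3,5):dx=-1,dy=-2->C; (3,6):dx=-8,dy=-6->C
  (4,5):dx=+4,dy=+7->C; (4,6):dx=-3,dy=+3->D; (5,6):dx=-7,dy=-4->C
Step 2: C = 12, D = 3, total pairs = 15.
Step 3: tau = (C - D)/(n(n-1)/2) = (12 - 3)/15 = 0.600000.
Step 4: Exact two-sided p-value (enumerate n! = 720 permutations of y under H0): p = 0.136111.
Step 5: alpha = 0.1. fail to reject H0.

tau_b = 0.6000 (C=12, D=3), p = 0.136111, fail to reject H0.
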